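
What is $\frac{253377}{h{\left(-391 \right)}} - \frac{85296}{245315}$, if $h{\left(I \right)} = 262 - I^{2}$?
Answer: $- \frac{25058322993}{12479909995} \approx -2.0079$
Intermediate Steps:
$\frac{253377}{h{\left(-391 \right)}} - \frac{85296}{245315} = \frac{253377}{262 - \left(-391\right)^{2}} - \frac{85296}{245315} = \frac{253377}{262 - 152881} - \frac{85296}{245315} = \frac{253377}{-152619} - \frac{85296}{245315} = 253377 \left(- \frac{1}{152619}\right) - \frac{85296}{245315} = - \frac{84459}{50873} - \frac{85296}{245315} = - \frac{25058322993}{12479909995}$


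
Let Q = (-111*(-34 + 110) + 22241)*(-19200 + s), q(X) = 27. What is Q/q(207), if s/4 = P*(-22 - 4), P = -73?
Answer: -160248440/27 ≈ -5.9351e+6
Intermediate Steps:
s = 7592 (s = 4*(-73*(-22 - 4)) = 4*(-73*(-26)) = 4*1898 = 7592)
Q = -160248440 (Q = (-111*(-34 + 110) + 22241)*(-19200 + 7592) = (-111*76 + 22241)*(-11608) = (-8436 + 22241)*(-11608) = 13805*(-11608) = -160248440)
Q/q(207) = -160248440/27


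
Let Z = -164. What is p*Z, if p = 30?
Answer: -4920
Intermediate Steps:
p*Z = 30*(-164) = -4920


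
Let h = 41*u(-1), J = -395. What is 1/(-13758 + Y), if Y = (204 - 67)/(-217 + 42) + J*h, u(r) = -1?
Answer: 175/426338 ≈ 0.00041047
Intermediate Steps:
h = -41 (h = 41*(-1) = -41)
Y = 2833988/175 (Y = (204 - 67)/(-217 + 42) - 395*(-41) = 137/(-175) + 16195 = 137*(-1/175) + 16195 = -137/175 + 16195 = 2833988/175 ≈ 16194.)
1/(-13758 + Y) = 1/(-13758 + 2833988/175) = 1/(426338/175) = 175/426338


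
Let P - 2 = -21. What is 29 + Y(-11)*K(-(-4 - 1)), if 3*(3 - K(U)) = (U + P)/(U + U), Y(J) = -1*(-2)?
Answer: 539/15 ≈ 35.933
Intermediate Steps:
P = -19 (P = 2 - 21 = -19)
Y(J) = 2
K(U) = 3 - (-19 + U)/(6*U) (K(U) = 3 - (U - 19)/(3*(U + U)) = 3 - (-19 + U)/(3*(2*U)) = 3 - (-19 + U)*1/(2*U)/3 = 3 - (-19 + U)/(6*U))
29 + Y(-11)*K(-(-4 - 1)) = 29 + 2*((19 + 17*(-(-4 - 1)))/(6*((-(-4 - 1))))) = 29 + 2*((19 + 17*(-1*(-5)))/(6*((-1*(-5))))) = 29 + 2*((⅙)*(19 + 17*5)/5) = 29 + 2*((⅙)*(⅕)*(19 + 85)) = 29 + 2*((⅙)*(⅕)*104) = 29 + 2*(52/15) = 29 + 104/15 = 539/15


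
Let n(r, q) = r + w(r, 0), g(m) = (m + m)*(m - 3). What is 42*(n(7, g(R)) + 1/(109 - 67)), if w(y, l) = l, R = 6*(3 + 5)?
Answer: 295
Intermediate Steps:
R = 48 (R = 6*8 = 48)
g(m) = 2*m*(-3 + m) (g(m) = (2*m)*(-3 + m) = 2*m*(-3 + m))
n(r, q) = r (n(r, q) = r + 0 = r)
42*(n(7, g(R)) + 1/(109 - 67)) = 42*(7 + 1/(109 - 67)) = 42*(7 + 1/42) = 42*(295/42) = 295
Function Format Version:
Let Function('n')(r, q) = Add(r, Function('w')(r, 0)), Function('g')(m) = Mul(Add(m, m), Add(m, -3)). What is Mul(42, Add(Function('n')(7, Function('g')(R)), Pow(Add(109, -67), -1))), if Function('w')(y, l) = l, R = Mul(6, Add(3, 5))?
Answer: 295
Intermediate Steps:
R = 48 (R = Mul(6, 8) = 48)
Function('g')(m) = Mul(2, m, Add(-3, m)) (Function('g')(m) = Mul(Mul(2, m), Add(-3, m)) = Mul(2, m, Add(-3, m)))
Function('n')(r, q) = r (Function('n')(r, q) = Add(r, 0) = r)
Mul(42, Add(Function('n')(7, Function('g')(R)), Pow(Add(109, -67), -1))) = Mul(42, Add(7, Pow(Add(109, -67), -1))) = Mul(42, Add(7, Pow(42, -1))) = Mul(42, Add(7, Rational(1, 42))) = Mul(42, Rational(295, 42)) = 295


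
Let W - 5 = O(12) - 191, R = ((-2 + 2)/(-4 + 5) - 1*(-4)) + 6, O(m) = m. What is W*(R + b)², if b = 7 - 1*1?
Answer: -44544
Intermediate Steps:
b = 6 (b = 7 - 1 = 6)
R = 10 (R = (0/1 + 4) + 6 = (0*1 + 4) + 6 = (0 + 4) + 6 = 4 + 6 = 10)
W = -174 (W = 5 + (12 - 191) = 5 - 179 = -174)
W*(R + b)² = -174*(10 + 6)² = -174*16² = -174*256 = -44544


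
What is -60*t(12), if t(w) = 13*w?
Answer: -9360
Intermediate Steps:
-60*t(12) = -780*12 = -60*156 = -9360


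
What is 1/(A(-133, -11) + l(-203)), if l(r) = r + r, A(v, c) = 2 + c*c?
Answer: -1/283 ≈ -0.0035336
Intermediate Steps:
A(v, c) = 2 + c²
l(r) = 2*r
1/(A(-133, -11) + l(-203)) = 1/((2 + (-11)²) + 2*(-203)) = 1/((2 + 121) - 406) = 1/(123 - 406) = 1/(-283) = -1/283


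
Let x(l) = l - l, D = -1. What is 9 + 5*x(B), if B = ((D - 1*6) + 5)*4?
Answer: 9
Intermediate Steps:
B = -8 (B = ((-1 - 1*6) + 5)*4 = ((-1 - 6) + 5)*4 = (-7 + 5)*4 = -2*4 = -8)
x(l) = 0
9 + 5*x(B) = 9 + 5*0 = 9 + 0 = 9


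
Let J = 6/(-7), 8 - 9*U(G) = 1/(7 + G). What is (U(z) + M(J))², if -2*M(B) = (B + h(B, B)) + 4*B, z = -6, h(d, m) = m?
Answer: 44521/3969 ≈ 11.217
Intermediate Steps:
U(G) = 8/9 - 1/(9*(7 + G))
J = -6/7 (J = 6*(-⅐) = -6/7 ≈ -0.85714)
M(B) = -3*B (M(B) = -((B + B) + 4*B)/2 = -(2*B + 4*B)/2 = -3*B)
(U(z) + M(J))² = ((55 + 8*(-6))/(9*(7 - 6)) - 3*(-6/7))² = ((⅑)*(55 - 48)/1 + 18/7)² = ((⅑)*1*7 + 18/7)² = (7/9 + 18/7)² = (211/63)² = 44521/3969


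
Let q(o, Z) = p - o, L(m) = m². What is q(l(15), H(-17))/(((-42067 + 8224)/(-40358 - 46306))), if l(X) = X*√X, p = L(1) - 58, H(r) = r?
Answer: -1646616/11281 - 433320*√15/11281 ≈ -294.73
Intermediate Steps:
p = -57 (p = 1² - 58 = 1 - 58 = -57)
l(X) = X^(3/2)
q(o, Z) = -57 - o
q(l(15), H(-17))/(((-42067 + 8224)/(-40358 - 46306))) = (-57 - 15^(3/2))/(((-42067 + 8224)/(-40358 - 46306))) = (-57 - 15*√15)/((-33843/(-86664))) = (-57 - 15*√15)/((-33843*(-1/86664))) = (-57 - 15*√15)/(11281/28888) = (-57 - 15*√15)*(28888/11281) = -1646616/11281 - 433320*√15/11281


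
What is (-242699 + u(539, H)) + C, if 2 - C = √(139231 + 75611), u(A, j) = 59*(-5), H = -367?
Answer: -242992 - √214842 ≈ -2.4346e+5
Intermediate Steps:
u(A, j) = -295
C = 2 - √214842 (C = 2 - √(139231 + 75611) = 2 - √214842 ≈ -461.51)
(-242699 + u(539, H)) + C = (-242699 - 295) + (2 - √214842) = -242994 + (2 - √214842) = -242992 - √214842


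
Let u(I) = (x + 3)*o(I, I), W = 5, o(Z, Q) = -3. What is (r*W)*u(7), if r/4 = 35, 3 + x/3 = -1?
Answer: 18900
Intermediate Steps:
x = -12 (x = -9 + 3*(-1) = -9 - 3 = -12)
r = 140 (r = 4*35 = 140)
u(I) = 27 (u(I) = (-12 + 3)*(-3) = -9*(-3) = 27)
(r*W)*u(7) = (140*5)*27 = 700*27 = 18900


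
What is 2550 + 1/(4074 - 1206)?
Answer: 7313401/2868 ≈ 2550.0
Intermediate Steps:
2550 + 1/(4074 - 1206) = 2550 + 1/2868 = 7313401/2868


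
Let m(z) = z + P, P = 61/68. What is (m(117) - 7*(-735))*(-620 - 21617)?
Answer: -7958110849/68 ≈ -1.1703e+8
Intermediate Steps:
P = 61/68 (P = 61*(1/68) = 61/68 ≈ 0.89706)
m(z) = 61/68 + z (m(z) = z + 61/68 = 61/68 + z)
(m(117) - 7*(-735))*(-620 - 21617) = ((61/68 + 117) - 7*(-735))*(-620 - 21617) = (8017/68 + 5145)*(-22237) = (357877/68)*(-22237) = -7958110849/68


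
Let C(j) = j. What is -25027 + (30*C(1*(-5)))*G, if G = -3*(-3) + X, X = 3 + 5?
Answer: -27577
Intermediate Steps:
X = 8
G = 17 (G = -3*(-3) + 8 = 9 + 8 = 17)
-25027 + (30*C(1*(-5)))*G = -25027 + (30*(1*(-5)))*17 = -25027 + (30*(-5))*17 = -25027 - 150*17 = -25027 - 2550 = -27577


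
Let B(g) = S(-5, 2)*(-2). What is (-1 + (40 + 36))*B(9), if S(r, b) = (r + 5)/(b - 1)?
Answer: 0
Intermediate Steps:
S(r, b) = (5 + r)/(-1 + b)
B(g) = 0 (B(g) = ((5 - 5)/(-1 + 2))*(-2) = (0/1)*(-2) = (1*0)*(-2) = 0*(-2) = 0)
(-1 + (40 + 36))*B(9) = (-1 + (40 + 36))*0 = (-1 + 76)*0 = 75*0 = 0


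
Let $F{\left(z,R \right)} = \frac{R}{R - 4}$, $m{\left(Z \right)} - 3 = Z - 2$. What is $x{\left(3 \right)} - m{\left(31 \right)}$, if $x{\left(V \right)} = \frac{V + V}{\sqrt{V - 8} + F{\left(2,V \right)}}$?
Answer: $- \frac{233}{7} - \frac{3 i \sqrt{5}}{7} \approx -33.286 - 0.95831 i$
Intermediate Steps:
$m{\left(Z \right)} = 1 + Z$ ($m{\left(Z \right)} = 3 + \left(Z - 2\right) = 3 + \left(-2 + Z\right) = 1 + Z$)
$F{\left(z,R \right)} = \frac{R}{-4 + R}$
$x{\left(V \right)} = \frac{2 V}{\sqrt{-8 + V} + \frac{V}{-4 + V}}$ ($x{\left(V \right)} = \frac{V + V}{\sqrt{V - 8} + \frac{V}{-4 + V}} = \frac{2 V}{\sqrt{-8 + V} + \frac{V}{-4 + V}}$)
$x{\left(3 \right)} - m{\left(31 \right)} = 2 \cdot 3 \frac{1}{3 + \sqrt{-8 + 3} \left(-4 + 3\right)} \left(-4 + 3\right) - \left(1 + 31\right) = 2 \cdot 3 \frac{1}{3 + \sqrt{-5} \left(-1\right)} \left(-1\right) - 32 = 2 \cdot 3 \frac{1}{3 + i \sqrt{5} \left(-1\right)} \left(-1\right) - 32 = 2 \cdot 3 \frac{1}{3 - i \sqrt{5}} \left(-1\right) - 32 = - \frac{6}{3 - i \sqrt{5}} - 32 = -32 - \frac{6}{3 - i \sqrt{5}}$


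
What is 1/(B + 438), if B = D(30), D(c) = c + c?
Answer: 1/498 ≈ 0.0020080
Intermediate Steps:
D(c) = 2*c
B = 60 (B = 2*30 = 60)
1/(B + 438) = 1/(60 + 438) = 1/498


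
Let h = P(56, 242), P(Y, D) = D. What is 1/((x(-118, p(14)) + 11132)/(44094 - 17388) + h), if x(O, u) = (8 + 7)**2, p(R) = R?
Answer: 26706/6474209 ≈ 0.0041250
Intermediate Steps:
x(O, u) = 225 (x(O, u) = 15**2 = 225)
h = 242
1/((x(-118, p(14)) + 11132)/(44094 - 17388) + h) = 1/((225 + 11132)/(44094 - 17388) + 242) = 1/(11357/26706 + 242) = 1/(6474209/26706) = 26706/6474209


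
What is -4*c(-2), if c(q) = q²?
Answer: -16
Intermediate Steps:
-4*c(-2) = -4*(-2)² = -4*4 = -16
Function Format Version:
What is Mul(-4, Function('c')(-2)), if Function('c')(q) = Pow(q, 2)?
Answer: -16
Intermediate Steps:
Mul(-4, Function('c')(-2)) = Mul(-4, Pow(-2, 2)) = Mul(-4, 4) = -16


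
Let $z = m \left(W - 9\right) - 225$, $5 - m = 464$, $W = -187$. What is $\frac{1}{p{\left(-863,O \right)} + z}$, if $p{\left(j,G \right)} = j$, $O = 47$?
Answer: $\frac{1}{88876} \approx 1.1252 \cdot 10^{-5}$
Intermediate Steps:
$m = -459$ ($m = 5 - 464 = -459$)
$z = 89739$ ($z = - 459 \left(-187 - 9\right) - 225 = \left(-459\right) \left(-196\right) - 225 = 89964 - 225 = 89739$)
$\frac{1}{p{\left(-863,O \right)} + z} = \frac{1}{-863 + 89739} = \frac{1}{88876}$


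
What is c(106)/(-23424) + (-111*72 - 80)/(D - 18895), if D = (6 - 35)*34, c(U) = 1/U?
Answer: 6680768029/16454469888 ≈ 0.40602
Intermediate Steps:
D = -986 (D = -29*34 = -986)
c(106)/(-23424) + (-111*72 - 80)/(D - 18895) = 1/(106*(-23424)) + (-111*72 - 80)/(-986 - 18895) = (1/106)*(-1/23424) + (-7992 - 80)/(-19881) = -1/2482944 - 8072*(-1/19881) = -1/2482944 + 8072/19881 = 6680768029/16454469888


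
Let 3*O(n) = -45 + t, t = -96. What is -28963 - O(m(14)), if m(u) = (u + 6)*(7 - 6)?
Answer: -28916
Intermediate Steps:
m(u) = 6 + u (m(u) = (6 + u)*1 = 6 + u)
O(n) = -47 (O(n) = (-45 - 96)/3 = (⅓)*(-141) = -47)
-28963 - O(m(14)) = -28963 - 1*(-47) = -28963 + 47 = -28916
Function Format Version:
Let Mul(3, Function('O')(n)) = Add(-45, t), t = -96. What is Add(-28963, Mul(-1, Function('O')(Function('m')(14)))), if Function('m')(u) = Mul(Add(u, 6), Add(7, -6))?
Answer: -28916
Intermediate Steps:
Function('m')(u) = Add(6, u) (Function('m')(u) = Mul(Add(6, u), 1) = Add(6, u))
Function('O')(n) = -47 (Function('O')(n) = Mul(Rational(1, 3), Add(-45, -96)) = Mul(Rational(1, 3), -141) = -47)
Add(-28963, Mul(-1, Function('O')(Function('m')(14)))) = Add(-28963, Mul(-1, -47)) = Add(-28963, 47) = -28916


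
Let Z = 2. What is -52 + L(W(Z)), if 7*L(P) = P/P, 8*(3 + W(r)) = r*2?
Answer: -363/7 ≈ -51.857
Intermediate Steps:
W(r) = -3 + r/4 (W(r) = -3 + (r*2)/8 = -3 + (2*r)/8 = -3 + r/4)
L(P) = ⅐ (L(P) = (P/P)/7 = (⅐)*1 = ⅐)
-52 + L(W(Z)) = -52 + ⅐ = -363/7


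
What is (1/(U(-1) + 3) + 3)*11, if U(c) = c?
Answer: 77/2 ≈ 38.500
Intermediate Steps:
(1/(U(-1) + 3) + 3)*11 = (1/(-1 + 3) + 3)*11 = (1/2 + 3)*11 = (½ + 3)*11 = (7/2)*11 = 77/2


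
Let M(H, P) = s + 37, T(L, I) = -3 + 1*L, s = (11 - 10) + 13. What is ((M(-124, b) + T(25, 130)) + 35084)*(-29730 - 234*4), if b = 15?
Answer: -1078124562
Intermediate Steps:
s = 14 (s = 1 + 13 = 14)
T(L, I) = -3 + L
M(H, P) = 51 (M(H, P) = 14 + 37 = 51)
((M(-124, b) + T(25, 130)) + 35084)*(-29730 - 234*4) = ((51 + (-3 + 25)) + 35084)*(-29730 - 234*4) = ((51 + 22) + 35084)*(-29730 - 936) = (73 + 35084)*(-30666) = 35157*(-30666) = -1078124562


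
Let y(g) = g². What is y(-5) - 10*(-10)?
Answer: 125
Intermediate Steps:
y(-5) - 10*(-10) = (-5)² - 10*(-10) = 25 + 100 = 125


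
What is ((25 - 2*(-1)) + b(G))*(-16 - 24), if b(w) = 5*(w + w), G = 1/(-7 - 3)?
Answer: -1040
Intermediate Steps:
G = -⅒ (G = 1/(-10) = -⅒ ≈ -0.10000)
b(w) = 10*w (b(w) = 5*(2*w) = 10*w)
((25 - 2*(-1)) + b(G))*(-16 - 24) = ((25 - 2*(-1)) + 10*(-⅒))*(-16 - 24) = ((25 + 2) - 1)*(-40) = (27 - 1)*(-40) = 26*(-40) = -1040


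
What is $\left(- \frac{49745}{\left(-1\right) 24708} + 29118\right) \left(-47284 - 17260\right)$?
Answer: $- \frac{11609808255304}{6177} \approx -1.8795 \cdot 10^{9}$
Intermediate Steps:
$\left(- \frac{49745}{\left(-1\right) 24708} + 29118\right) \left(-47284 - 17260\right) = \left(- \frac{49745}{-24708} + 29118\right) \left(-64544\right) = \left(\left(-49745\right) \left(- \frac{1}{24708}\right) + 29118\right) \left(-64544\right) = \left(\frac{49745}{24708} + 29118\right) \left(-64544\right) = \frac{719497289}{24708} \left(-64544\right) = - \frac{11609808255304}{6177}$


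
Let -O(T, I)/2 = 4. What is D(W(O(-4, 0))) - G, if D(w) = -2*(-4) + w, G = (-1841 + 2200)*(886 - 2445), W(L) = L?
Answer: 559681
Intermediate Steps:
O(T, I) = -8 (O(T, I) = -2*4 = -8)
G = -559681 (G = 359*(-1559) = -559681)
D(w) = 8 + w
D(W(O(-4, 0))) - G = (8 - 8) - 1*(-559681) = 0 + 559681 = 559681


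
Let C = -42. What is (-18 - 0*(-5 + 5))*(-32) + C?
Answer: 534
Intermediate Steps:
(-18 - 0*(-5 + 5))*(-32) + C = (-18 - 0*(-5 + 5))*(-32) - 42 = (-18 - 0*0)*(-32) - 42 = (-18 - 1*0)*(-32) - 42 = (-18 + 0)*(-32) - 42 = -18*(-32) - 42 = 576 - 42 = 534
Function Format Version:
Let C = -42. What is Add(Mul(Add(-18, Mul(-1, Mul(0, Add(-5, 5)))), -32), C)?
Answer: 534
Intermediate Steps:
Add(Mul(Add(-18, Mul(-1, Mul(0, Add(-5, 5)))), -32), C) = Add(Mul(Add(-18, Mul(-1, Mul(0, Add(-5, 5)))), -32), -42) = Add(Mul(Add(-18, Mul(-1, Mul(0, 0))), -32), -42) = Add(Mul(Add(-18, Mul(-1, 0)), -32), -42) = Add(Mul(Add(-18, 0), -32), -42) = Add(Mul(-18, -32), -42) = Add(576, -42) = 534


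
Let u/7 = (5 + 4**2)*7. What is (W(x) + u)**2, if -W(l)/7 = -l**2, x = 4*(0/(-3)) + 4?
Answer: 1301881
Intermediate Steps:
u = 1029 (u = 7*((5 + 4**2)*7) = 7*((5 + 16)*7) = 7*(21*7) = 7*147 = 1029)
x = 4 (x = 4*(0*(-1/3)) + 4 = 4*0 + 4 = 0 + 4 = 4)
W(l) = 7*l**2 (W(l) = -(-7)*l**2 = 7*l**2)
(W(x) + u)**2 = (7*4**2 + 1029)**2 = (7*16 + 1029)**2 = (112 + 1029)**2 = 1141**2 = 1301881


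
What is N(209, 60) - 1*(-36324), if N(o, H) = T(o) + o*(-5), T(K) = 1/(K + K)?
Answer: 14746623/418 ≈ 35279.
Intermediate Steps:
T(K) = 1/(2*K)
N(o, H) = 1/(2*o) - 5*o (N(o, H) = 1/(2*o) + o*(-5) = 1/(2*o) - 5*o)
N(209, 60) - 1*(-36324) = ((1/2)/209 - 5*209) - 1*(-36324) = ((1/2)*(1/209) - 1045) + 36324 = (1/418 - 1045) + 36324 = -436809/418 + 36324 = 14746623/418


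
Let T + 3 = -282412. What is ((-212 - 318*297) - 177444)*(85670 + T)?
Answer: 53534707990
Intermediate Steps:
T = -282415 (T = -3 - 282412 = -282415)
((-212 - 318*297) - 177444)*(85670 + T) = ((-212 - 318*297) - 177444)*(85670 - 282415) = ((-212 - 94446) - 177444)*(-196745) = (-94658 - 177444)*(-196745) = -272102*(-196745) = 53534707990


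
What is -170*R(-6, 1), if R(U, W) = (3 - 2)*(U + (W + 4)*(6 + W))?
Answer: -4930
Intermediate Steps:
R(U, W) = U + (4 + W)*(6 + W) (R(U, W) = 1*(U + (4 + W)*(6 + W)) = U + (4 + W)*(6 + W))
-170*R(-6, 1) = -170*(24 - 6 + 1² + 10*1) = -170*(24 - 6 + 1 + 10) = -170*29 = -4930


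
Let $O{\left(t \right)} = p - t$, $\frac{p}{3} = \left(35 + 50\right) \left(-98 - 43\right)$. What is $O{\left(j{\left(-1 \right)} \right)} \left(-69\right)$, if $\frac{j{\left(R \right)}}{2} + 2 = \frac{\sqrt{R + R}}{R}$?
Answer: $2480619 - 138 i \sqrt{2} \approx 2.4806 \cdot 10^{6} - 195.16 i$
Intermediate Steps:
$p = -35955$ ($p = 3 \left(35 + 50\right) \left(-98 - 43\right) = 3 \cdot 85 \left(-141\right) = 3 \left(-11985\right) = -35955$)
$j{\left(R \right)} = -4 + \frac{2 \sqrt{2}}{\sqrt{R}}$ ($j{\left(R \right)} = -4 + 2 \frac{\sqrt{R + R}}{R} = -4 + 2 \frac{\sqrt{2 R}}{R} = -4 + 2 \frac{\sqrt{2} \sqrt{R}}{R} = -4 + 2 \frac{\sqrt{2}}{\sqrt{R}} = -4 + \frac{2 \sqrt{2}}{\sqrt{R}}$)
$O{\left(t \right)} = -35955 - t$
$O{\left(j{\left(-1 \right)} \right)} \left(-69\right) = \left(-35955 - \left(-4 + \frac{2 \sqrt{2}}{i}\right)\right) \left(-69\right) = \left(-35955 - \left(-4 + 2 \sqrt{2} \left(- i\right)\right)\right) \left(-69\right) = \left(-35955 - \left(-4 - 2 i \sqrt{2}\right)\right) \left(-69\right) = \left(-35955 + \left(4 + 2 i \sqrt{2}\right)\right) \left(-69\right) = \left(-35951 + 2 i \sqrt{2}\right) \left(-69\right) = 2480619 - 138 i \sqrt{2}$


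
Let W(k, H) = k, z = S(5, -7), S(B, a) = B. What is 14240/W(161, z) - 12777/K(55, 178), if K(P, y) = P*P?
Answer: 41018903/487025 ≈ 84.223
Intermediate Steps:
z = 5
K(P, y) = P²
14240/W(161, z) - 12777/K(55, 178) = 14240/161 - 12777/(55²) = 14240*(1/161) - 12777/3025 = 14240/161 - 12777*1/3025 = 14240/161 - 12777/3025 = 41018903/487025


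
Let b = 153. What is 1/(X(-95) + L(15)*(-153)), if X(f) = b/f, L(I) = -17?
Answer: 95/246942 ≈ 0.00038471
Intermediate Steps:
X(f) = 153/f
1/(X(-95) + L(15)*(-153)) = 1/(153/(-95) - 17*(-153)) = 1/(153*(-1/95) + 2601) = 1/(-153/95 + 2601) = 1/(246942/95) = 95/246942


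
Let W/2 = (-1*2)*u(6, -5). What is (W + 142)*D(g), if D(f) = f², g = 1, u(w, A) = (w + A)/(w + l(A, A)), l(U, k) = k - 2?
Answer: 146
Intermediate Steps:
l(U, k) = -2 + k
u(w, A) = (A + w)/(-2 + A + w) (u(w, A) = (w + A)/(w + (-2 + A)) = (A + w)/(-2 + A + w))
W = 4 (W = 2*((-1*2)*((-5 + 6)/(-2 - 5 + 6))) = 2*(-2/(-1)) = 2*(-(-2)) = 2*(-2*(-1)) = 2*2 = 4)
(W + 142)*D(g) = (4 + 142)*1² = 146*1 = 146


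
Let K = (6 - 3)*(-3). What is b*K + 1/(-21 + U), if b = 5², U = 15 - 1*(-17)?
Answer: -2474/11 ≈ -224.91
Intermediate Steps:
U = 32 (U = 15 + 17 = 32)
b = 25
K = -9 (K = 3*(-3) = -9)
b*K + 1/(-21 + U) = 25*(-9) + 1/(-21 + 32) = -225 + 1/11 = -2474/11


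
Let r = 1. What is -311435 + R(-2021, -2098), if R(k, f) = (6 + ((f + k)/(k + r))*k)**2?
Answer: 67824865265641/4080400 ≈ 1.6622e+7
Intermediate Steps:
R(k, f) = (6 + k*(f + k)/(1 + k))**2 (R(k, f) = (6 + ((f + k)/(k + 1))*k)**2 = (6 + ((f + k)/(1 + k))*k)**2 = (6 + k*(f + k)/(1 + k))**2)
-311435 + R(-2021, -2098) = -311435 + (6 + (-2021)**2 + 6*(-2021) - 2098*(-2021))**2/(1 - 2021)**2 = -311435 + (6 + 4084441 - 12126 + 4240058)**2/(-2020)**2 = -311435 + (1/4080400)*8312379**2 = -311435 + (1/4080400)*69095644639641 = -311435 + 69095644639641/4080400 = 67824865265641/4080400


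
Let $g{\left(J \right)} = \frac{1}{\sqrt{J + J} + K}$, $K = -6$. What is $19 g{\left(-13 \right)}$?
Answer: $- \frac{57}{31} - \frac{19 i \sqrt{26}}{62} \approx -1.8387 - 1.5626 i$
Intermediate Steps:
$g{\left(J \right)} = \frac{1}{-6 + \sqrt{2} \sqrt{J}}$ ($g{\left(J \right)} = \frac{1}{\sqrt{J + J} - 6} = \frac{1}{\sqrt{2 J} - 6} = \frac{1}{\sqrt{2} \sqrt{J} - 6} = \frac{1}{-6 + \sqrt{2} \sqrt{J}}$)
$19 g{\left(-13 \right)} = \frac{19}{-6 + \sqrt{2} \sqrt{-13}} = \frac{19}{-6 + \sqrt{2} i \sqrt{13}} = \frac{19}{-6 + i \sqrt{26}}$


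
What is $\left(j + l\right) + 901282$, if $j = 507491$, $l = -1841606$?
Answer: $-432833$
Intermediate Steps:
$\left(j + l\right) + 901282 = \left(507491 - 1841606\right) + 901282 = -1334115 + 901282 = -432833$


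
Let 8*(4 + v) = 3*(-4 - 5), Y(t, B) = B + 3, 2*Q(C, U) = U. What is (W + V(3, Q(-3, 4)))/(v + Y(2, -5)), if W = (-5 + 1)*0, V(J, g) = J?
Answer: -8/25 ≈ -0.32000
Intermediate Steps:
Q(C, U) = U/2
Y(t, B) = 3 + B
v = -59/8 (v = -4 + (3*(-4 - 5))/8 = -4 + (3*(-9))/8 = -4 + (⅛)*(-27) = -4 - 27/8 = -59/8 ≈ -7.3750)
W = 0 (W = -4*0 = 0)
(W + V(3, Q(-3, 4)))/(v + Y(2, -5)) = (0 + 3)/(-59/8 + (3 - 5)) = 3/(-59/8 - 2) = 3/(-75/8) = 3*(-8/75) = -8/25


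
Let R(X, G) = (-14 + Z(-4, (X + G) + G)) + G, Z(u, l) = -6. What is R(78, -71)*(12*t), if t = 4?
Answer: -4368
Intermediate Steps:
R(X, G) = -20 + G (R(X, G) = (-14 - 6) + G = -20 + G)
R(78, -71)*(12*t) = (-20 - 71)*(12*4) = -91*48 = -4368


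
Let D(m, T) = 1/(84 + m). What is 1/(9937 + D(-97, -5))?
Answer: 13/129180 ≈ 0.00010063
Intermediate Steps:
1/(9937 + D(-97, -5)) = 1/(9937 + 1/(84 - 97)) = 1/(9937 + 1/(-13)) = 1/(9937 - 1/13) = 1/(129180/13) = 13/129180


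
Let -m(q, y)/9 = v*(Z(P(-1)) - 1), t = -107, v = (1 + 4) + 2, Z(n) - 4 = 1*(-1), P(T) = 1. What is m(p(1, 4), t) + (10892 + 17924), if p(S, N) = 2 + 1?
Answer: 28690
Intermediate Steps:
Z(n) = 3 (Z(n) = 4 + 1*(-1) = 4 - 1 = 3)
p(S, N) = 3
v = 7 (v = 5 + 2 = 7)
m(q, y) = -126 (m(q, y) = -63*(3 - 1) = -63*2 = -9*14 = -126)
m(p(1, 4), t) + (10892 + 17924) = -126 + (10892 + 17924) = -126 + 28816 = 28690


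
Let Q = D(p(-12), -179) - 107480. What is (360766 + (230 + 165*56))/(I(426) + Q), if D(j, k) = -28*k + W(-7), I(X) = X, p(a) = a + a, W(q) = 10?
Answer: -92559/25508 ≈ -3.6286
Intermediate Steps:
p(a) = 2*a
D(j, k) = 10 - 28*k (D(j, k) = -28*k + 10 = 10 - 28*k)
Q = -102458 (Q = (10 - 28*(-179)) - 107480 = (10 + 5012) - 107480 = 5022 - 107480 = -102458)
(360766 + (230 + 165*56))/(I(426) + Q) = (360766 + (230 + 165*56))/(426 - 102458) = (360766 + (230 + 9240))/(-102032) = (360766 + 9470)*(-1/102032) = 370236*(-1/102032) = -92559/25508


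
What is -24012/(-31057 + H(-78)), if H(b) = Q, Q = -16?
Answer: 1044/1351 ≈ 0.77276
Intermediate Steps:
H(b) = -16
-24012/(-31057 + H(-78)) = -24012/(-31057 - 16) = -24012/(-31073) = -24012*(-1/31073) = 1044/1351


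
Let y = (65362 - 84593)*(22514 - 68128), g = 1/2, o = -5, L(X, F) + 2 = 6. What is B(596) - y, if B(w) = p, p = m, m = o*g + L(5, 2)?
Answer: -1754405665/2 ≈ -8.7720e+8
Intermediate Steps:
L(X, F) = 4 (L(X, F) = -2 + 6 = 4)
g = 1/2 ≈ 0.50000
m = 3/2 (m = -5*1/2 + 4 = -5/2 + 4 = 3/2 ≈ 1.5000)
p = 3/2 ≈ 1.5000
B(w) = 3/2
y = 877202834 (y = -19231*(-45614) = 877202834)
B(596) - y = 3/2 - 1*877202834 = 3/2 - 877202834 = -1754405665/2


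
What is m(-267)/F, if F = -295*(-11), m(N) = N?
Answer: -267/3245 ≈ -0.082280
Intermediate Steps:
F = 3245
m(-267)/F = -267/3245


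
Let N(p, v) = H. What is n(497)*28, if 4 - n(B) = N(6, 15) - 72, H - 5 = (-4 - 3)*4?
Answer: 2772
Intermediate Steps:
H = -23 (H = 5 + (-4 - 3)*4 = 5 - 7*4 = 5 - 28 = -23)
N(p, v) = -23
n(B) = 99 (n(B) = 4 - (-23 - 72) = 4 - 1*(-95) = 4 + 95 = 99)
n(497)*28 = 99*28 = 2772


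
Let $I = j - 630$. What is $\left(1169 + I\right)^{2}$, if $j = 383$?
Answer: $850084$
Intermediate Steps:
$I = -247$ ($I = 383 - 630 = -247$)
$\left(1169 + I\right)^{2} = \left(1169 - 247\right)^{2} = 922^{2} = 850084$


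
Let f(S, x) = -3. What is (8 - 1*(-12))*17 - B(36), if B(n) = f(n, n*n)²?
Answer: 331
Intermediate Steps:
B(n) = 9 (B(n) = (-3)² = 9)
(8 - 1*(-12))*17 - B(36) = (8 - 1*(-12))*17 - 1*9 = (8 + 12)*17 - 9 = 20*17 - 9 = 340 - 9 = 331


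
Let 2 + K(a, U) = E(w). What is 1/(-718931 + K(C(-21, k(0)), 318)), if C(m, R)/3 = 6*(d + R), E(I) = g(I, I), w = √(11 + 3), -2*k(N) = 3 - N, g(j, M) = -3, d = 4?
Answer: -1/718936 ≈ -1.3909e-6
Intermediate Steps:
k(N) = -3/2 + N/2 (k(N) = -(3 - N)/2 = -3/2 + N/2)
w = √14 ≈ 3.7417
E(I) = -3
C(m, R) = 72 + 18*R (C(m, R) = 3*(6*(4 + R)) = 3*(24 + 6*R) = 72 + 18*R)
K(a, U) = -5 (K(a, U) = -2 - 3 = -5)
1/(-718931 + K(C(-21, k(0)), 318)) = 1/(-718931 - 5) = 1/(-718936) = -1/718936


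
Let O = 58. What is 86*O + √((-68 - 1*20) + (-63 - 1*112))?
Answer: 4988 + I*√263 ≈ 4988.0 + 16.217*I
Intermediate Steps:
86*O + √((-68 - 1*20) + (-63 - 1*112)) = 86*58 + √((-68 - 1*20) + (-63 - 1*112)) = 4988 + √((-68 - 20) + (-63 - 112)) = 4988 + √(-88 - 175) = 4988 + √(-263) = 4988 + I*√263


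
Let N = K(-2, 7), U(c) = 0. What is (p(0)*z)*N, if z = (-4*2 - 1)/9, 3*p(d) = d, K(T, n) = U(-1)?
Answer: 0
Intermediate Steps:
K(T, n) = 0
N = 0
p(d) = d/3
z = -1 (z = (-8 - 1)*(1/9) = -9*1/9 = -1)
(p(0)*z)*N = (((1/3)*0)*(-1))*0 = (0*(-1))*0 = 0*0 = 0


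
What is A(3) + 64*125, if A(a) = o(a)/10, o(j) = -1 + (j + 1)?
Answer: 80003/10 ≈ 8000.3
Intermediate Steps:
o(j) = j (o(j) = -1 + (1 + j) = j)
A(a) = a/10
A(3) + 64*125 = (1/10)*3 + 64*125 = 3/10 + 8000 = 80003/10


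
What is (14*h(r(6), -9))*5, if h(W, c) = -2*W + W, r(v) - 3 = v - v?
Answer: -210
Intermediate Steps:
r(v) = 3 (r(v) = 3 + (v - v) = 3 + 0 = 3)
h(W, c) = -W
(14*h(r(6), -9))*5 = (14*(-1*3))*5 = (14*(-3))*5 = -42*5 = -210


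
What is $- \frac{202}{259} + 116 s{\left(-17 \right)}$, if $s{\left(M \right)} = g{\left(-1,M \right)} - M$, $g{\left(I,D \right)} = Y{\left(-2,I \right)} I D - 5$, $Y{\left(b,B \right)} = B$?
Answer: $- \frac{150422}{259} \approx -580.78$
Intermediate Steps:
$g{\left(I,D \right)} = -5 + D I^{2}$ ($g{\left(I,D \right)} = I I D - 5 = I^{2} D - 5 = D I^{2} - 5 = -5 + D I^{2}$)
$s{\left(M \right)} = -5$ ($s{\left(M \right)} = \left(-5 + M \left(-1\right)^{2}\right) - M = \left(-5 + M 1\right) - M = \left(-5 + M\right) - M = -5$)
$- \frac{202}{259} + 116 s{\left(-17 \right)} = - \frac{202}{259} + 116 \left(-5\right) = \left(-202\right) \frac{1}{259} - 580 = - \frac{202}{259} - 580 = - \frac{150422}{259}$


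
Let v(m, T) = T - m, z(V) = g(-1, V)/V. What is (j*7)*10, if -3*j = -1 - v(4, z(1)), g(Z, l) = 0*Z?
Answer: -70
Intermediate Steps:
g(Z, l) = 0
z(V) = 0 (z(V) = 0/V = 0)
j = -1 (j = -(-1 - (0 - 1*4))/3 = -(-1 - (0 - 4))/3 = -(-1 - 1*(-4))/3 = -(-1 + 4)/3 = -⅓*3 = -1)
(j*7)*10 = -1*7*10 = -7*10 = -70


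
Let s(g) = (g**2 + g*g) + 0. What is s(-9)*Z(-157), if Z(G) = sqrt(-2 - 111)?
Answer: 162*I*sqrt(113) ≈ 1722.1*I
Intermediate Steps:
s(g) = 2*g**2 (s(g) = (g**2 + g**2) + 0 = 2*g**2 + 0 = 2*g**2)
Z(G) = I*sqrt(113) (Z(G) = sqrt(-113) = I*sqrt(113))
s(-9)*Z(-157) = (2*(-9)**2)*(I*sqrt(113)) = (2*81)*(I*sqrt(113)) = 162*(I*sqrt(113)) = 162*I*sqrt(113)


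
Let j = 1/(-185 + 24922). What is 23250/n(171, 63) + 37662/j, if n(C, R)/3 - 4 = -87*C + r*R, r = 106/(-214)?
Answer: 5942962775509/6379 ≈ 9.3164e+8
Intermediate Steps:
r = -53/107 (r = 106*(-1/214) = -53/107 ≈ -0.49533)
n(C, R) = 12 - 261*C - 159*R/107 (n(C, R) = 12 + 3*(-87*C - 53*R/107) = 12 + (-261*C - 159*R/107) = 12 - 261*C - 159*R/107)
j = 1/24737 ≈ 4.0425e-5
23250/n(171, 63) + 37662/j = 23250/(12 - 261*171 - 159/107*63) + 37662/(1/24737) = 23250/(12 - 44631 - 10017/107) + 37662*24737 = 23250/(-4784250/107) + 931644894 = 23250*(-107/4784250) + 931644894 = -3317/6379 + 931644894 = 5942962775509/6379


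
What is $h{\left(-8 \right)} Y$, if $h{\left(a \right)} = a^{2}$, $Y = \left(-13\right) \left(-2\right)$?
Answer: $1664$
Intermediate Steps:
$Y = 26$
$h{\left(-8 \right)} Y = \left(-8\right)^{2} \cdot 26 = 64 \cdot 26 = 1664$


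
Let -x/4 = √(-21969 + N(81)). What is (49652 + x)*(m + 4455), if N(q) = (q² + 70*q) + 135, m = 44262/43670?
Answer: 4830993424512/21835 - 1167564672*I*√1067/21835 ≈ 2.2125e+8 - 1.7467e+6*I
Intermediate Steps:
m = 22131/21835 (m = 44262*(1/43670) = 22131/21835 ≈ 1.0136)
N(q) = 135 + q² + 70*q
x = -12*I*√1067 (x = -4*√(-21969 + (135 + 81² + 70*81)) = -4*√(-21969 + (135 + 6561 + 5670)) = -4*√(-21969 + 12366) = -12*I*√1067 ≈ -391.98*I)
(49652 + x)*(m + 4455) = (49652 - 12*I*√1067)*(22131/21835 + 4455) = (49652 - 12*I*√1067)*(97297056/21835) = 4830993424512/21835 - 1167564672*I*√1067/21835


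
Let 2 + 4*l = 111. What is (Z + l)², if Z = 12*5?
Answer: 121801/16 ≈ 7612.6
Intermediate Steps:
Z = 60
l = 109/4 (l = -½ + (¼)*111 = -½ + 111/4 = 109/4 ≈ 27.250)
(Z + l)² = (60 + 109/4)² = (349/4)² = 121801/16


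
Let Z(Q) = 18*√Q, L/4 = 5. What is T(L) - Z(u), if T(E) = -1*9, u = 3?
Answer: -9 - 18*√3 ≈ -40.177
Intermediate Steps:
L = 20 (L = 4*5 = 20)
T(E) = -9
T(L) - Z(u) = -9 - 18*√3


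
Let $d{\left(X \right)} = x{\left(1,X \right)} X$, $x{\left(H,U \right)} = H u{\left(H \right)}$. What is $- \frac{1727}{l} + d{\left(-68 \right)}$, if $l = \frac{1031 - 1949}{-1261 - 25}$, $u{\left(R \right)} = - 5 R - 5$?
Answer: $- \frac{798341}{459} \approx -1739.3$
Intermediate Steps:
$u{\left(R \right)} = -5 - 5 R$
$l = \frac{459}{643}$ ($l = - \frac{918}{-1286} = \left(-918\right) \left(- \frac{1}{1286}\right) = \frac{459}{643} \approx 0.71384$)
$x{\left(H,U \right)} = H \left(-5 - 5 H\right)$
$d{\left(X \right)} = - 10 X$ ($d{\left(X \right)} = \left(-5\right) 1 \left(1 + 1\right) X = \left(-5\right) 1 \cdot 2 X = - 10 X$)
$- \frac{1727}{l} + d{\left(-68 \right)} = - \frac{1727}{\frac{459}{643}} - -680 = \left(-1727\right) \frac{643}{459} + 680 = - \frac{1110461}{459} + 680 = - \frac{798341}{459}$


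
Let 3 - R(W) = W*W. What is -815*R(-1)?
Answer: -1630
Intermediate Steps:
R(W) = 3 - W² (R(W) = 3 - W*W = 3 - W²)
-815*R(-1) = -815*(3 - 1*(-1)²) = -815*(3 - 1*1) = -815*(3 - 1) = -815*2 = -1630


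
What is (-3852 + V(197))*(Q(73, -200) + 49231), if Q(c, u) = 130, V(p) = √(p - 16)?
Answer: -190138572 + 49361*√181 ≈ -1.8947e+8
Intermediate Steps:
V(p) = √(-16 + p)
(-3852 + V(197))*(Q(73, -200) + 49231) = (-3852 + √(-16 + 197))*(130 + 49231) = (-3852 + √181)*49361 = -190138572 + 49361*√181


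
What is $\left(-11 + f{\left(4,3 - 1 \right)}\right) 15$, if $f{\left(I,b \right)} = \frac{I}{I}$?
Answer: $-150$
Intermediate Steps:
$f{\left(I,b \right)} = 1$
$\left(-11 + f{\left(4,3 - 1 \right)}\right) 15 = \left(-11 + 1\right) 15 = \left(-10\right) 15 = -150$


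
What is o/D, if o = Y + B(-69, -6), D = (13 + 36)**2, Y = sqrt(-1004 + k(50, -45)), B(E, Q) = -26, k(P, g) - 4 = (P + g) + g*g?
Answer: -26/2401 + sqrt(1030)/2401 ≈ 0.0025379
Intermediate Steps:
k(P, g) = 4 + P + g + g**2 (k(P, g) = 4 + ((P + g) + g*g) = 4 + ((P + g) + g**2) = 4 + (P + g + g**2) = 4 + P + g + g**2)
Y = sqrt(1030) (Y = sqrt(-1004 + (4 + 50 - 45 + (-45)**2)) = sqrt(-1004 + (4 + 50 - 45 + 2025)) = sqrt(-1004 + 2034) = sqrt(1030) ≈ 32.094)
D = 2401 (D = 49**2 = 2401)
o = -26 + sqrt(1030) (o = sqrt(1030) - 26 = -26 + sqrt(1030) ≈ 6.0936)
o/D = (-26 + sqrt(1030))/2401 = (-26 + sqrt(1030))*(1/2401) = -26/2401 + sqrt(1030)/2401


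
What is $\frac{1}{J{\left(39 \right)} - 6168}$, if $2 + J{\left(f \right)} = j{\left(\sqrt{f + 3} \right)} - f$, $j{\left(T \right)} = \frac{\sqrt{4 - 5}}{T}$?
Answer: $- \frac{260778}{1619170603} - \frac{i \sqrt{42}}{1619170603} \approx -0.00016106 - 4.0025 \cdot 10^{-9} i$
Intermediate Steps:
$j{\left(T \right)} = \frac{i}{T}$ ($j{\left(T \right)} = \frac{\sqrt{-1}}{T} = \frac{i}{T}$)
$J{\left(f \right)} = -2 - f + \frac{i}{\sqrt{3 + f}}$ ($J{\left(f \right)} = -2 - \left(f - \frac{i}{\sqrt{f + 3}}\right) = -2 - \left(f - \frac{i}{\sqrt{3 + f}}\right) = -2 - f + \frac{i}{\sqrt{3 + f}}$)
$\frac{1}{J{\left(39 \right)} - 6168} = \frac{1}{\left(-2 - 39 + \frac{i}{\sqrt{3 + 39}}\right) - 6168} = \frac{1}{\left(-2 - 39 + \frac{i}{\sqrt{42}}\right) - 6168} = \frac{1}{\left(-2 - 39 + i \frac{\sqrt{42}}{42}\right) - 6168} = \frac{1}{\left(-2 - 39 + \frac{i \sqrt{42}}{42}\right) - 6168} = \frac{1}{\left(-41 + \frac{i \sqrt{42}}{42}\right) - 6168} = \frac{1}{-6209 + \frac{i \sqrt{42}}{42}}$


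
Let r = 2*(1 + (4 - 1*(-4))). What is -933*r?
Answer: -16794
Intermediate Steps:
r = 18 (r = 2*(1 + (4 + 4)) = 2*(1 + 8) = 2*9 = 18)
-933*r = -933*18 = -16794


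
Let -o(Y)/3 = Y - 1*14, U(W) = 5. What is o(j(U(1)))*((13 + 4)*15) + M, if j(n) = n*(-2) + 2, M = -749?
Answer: 16081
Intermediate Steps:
j(n) = 2 - 2*n (j(n) = -2*n + 2 = 2 - 2*n)
o(Y) = 42 - 3*Y (o(Y) = -3*(Y - 1*14) = -3*(Y - 14) = -3*(-14 + Y) = 42 - 3*Y)
o(j(U(1)))*((13 + 4)*15) + M = (42 - 3*(2 - 2*5))*((13 + 4)*15) - 749 = (42 - 3*(2 - 10))*(17*15) - 749 = (42 - 3*(-8))*255 - 749 = (42 + 24)*255 - 749 = 66*255 - 749 = 16830 - 749 = 16081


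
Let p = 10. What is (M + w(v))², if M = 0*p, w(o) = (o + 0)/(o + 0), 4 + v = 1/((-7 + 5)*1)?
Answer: 1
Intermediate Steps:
v = -9/2 (v = -4 + 1/((-7 + 5)*1) = -4 + 1/(-2) = -4 - ½*1 = -4 - ½ = -9/2 ≈ -4.5000)
w(o) = 1 (w(o) = o/o = 1)
M = 0 (M = 0*10 = 0)
(M + w(v))² = (0 + 1)² = 1² = 1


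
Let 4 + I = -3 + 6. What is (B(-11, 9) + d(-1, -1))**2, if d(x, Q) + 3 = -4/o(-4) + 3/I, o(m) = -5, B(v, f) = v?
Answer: 6561/25 ≈ 262.44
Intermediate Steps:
I = -1 (I = -4 + (-3 + 6) = -4 + 3 = -1)
d(x, Q) = -26/5 (d(x, Q) = -3 + (-4/(-5) + 3/(-1)) = -3 + (-4*(-1/5) + 3*(-1)) = -3 + (4/5 - 3) = -3 - 11/5 = -26/5)
(B(-11, 9) + d(-1, -1))**2 = (-11 - 26/5)**2 = (-81/5)**2 = 6561/25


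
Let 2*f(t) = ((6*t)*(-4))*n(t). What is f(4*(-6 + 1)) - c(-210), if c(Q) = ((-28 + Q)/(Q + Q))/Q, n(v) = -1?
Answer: -1511983/6300 ≈ -240.00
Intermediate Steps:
c(Q) = (-28 + Q)/(2*Q²) (c(Q) = ((-28 + Q)/((2*Q)))/Q = ((-28 + Q)*(1/(2*Q)))/Q = ((-28 + Q)/(2*Q))/Q = (-28 + Q)/(2*Q²))
f(t) = 12*t (f(t) = (((6*t)*(-4))*(-1))/2 = (-24*t*(-1))/2 = (24*t)/2 = 12*t)
f(4*(-6 + 1)) - c(-210) = 12*(4*(-6 + 1)) - (-28 - 210)/(2*(-210)²) = 12*(4*(-5)) - (-238)/(2*44100) = 12*(-20) - 1*(-17/6300) = -240 + 17/6300 = -1511983/6300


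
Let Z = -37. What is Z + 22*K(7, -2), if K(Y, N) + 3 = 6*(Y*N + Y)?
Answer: -1027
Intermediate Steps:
K(Y, N) = -3 + 6*Y + 6*N*Y (K(Y, N) = -3 + 6*(Y*N + Y) = -3 + 6*(N*Y + Y) = -3 + 6*(Y + N*Y) = -3 + (6*Y + 6*N*Y) = -3 + 6*Y + 6*N*Y)
Z + 22*K(7, -2) = -37 + 22*(-3 + 6*7 + 6*(-2)*7) = -37 + 22*(-3 + 42 - 84) = -37 + 22*(-45) = -37 - 990 = -1027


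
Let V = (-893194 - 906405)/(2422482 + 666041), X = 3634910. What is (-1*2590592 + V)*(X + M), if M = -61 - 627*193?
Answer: -28114586001131925170/3088523 ≈ -9.1029e+12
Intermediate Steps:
M = -121072 (M = -61 - 121011 = -121072)
V = -1799599/3088523 ≈ -0.58267
(-1*2590592 + V)*(X + M) = (-1*2590592 - 1799599/3088523)*(3634910 - 121072) = (-2590592 - 1799599/3088523)*3513838 = -8001104775215/3088523*3513838 = -28114586001131925170/3088523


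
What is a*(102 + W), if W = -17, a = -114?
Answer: -9690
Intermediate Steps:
a*(102 + W) = -114*(102 - 17) = -114*85 = -9690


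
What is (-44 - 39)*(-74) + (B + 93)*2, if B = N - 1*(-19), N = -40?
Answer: 6286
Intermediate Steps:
B = -21 (B = -40 - 1*(-19) = -40 + 19 = -21)
(-44 - 39)*(-74) + (B + 93)*2 = (-44 - 39)*(-74) + (-21 + 93)*2 = -83*(-74) + 72*2 = 6142 + 144 = 6286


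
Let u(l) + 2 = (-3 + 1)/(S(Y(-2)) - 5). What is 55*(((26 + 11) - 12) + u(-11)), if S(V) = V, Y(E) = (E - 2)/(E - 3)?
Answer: 27115/21 ≈ 1291.2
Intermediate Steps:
Y(E) = (-2 + E)/(-3 + E)
u(l) = -32/21 (u(l) = -2 + (-3 + 1)/((-2 - 2)/(-3 - 2) - 5) = -2 - 2/(-4/(-5) - 5) = -2 - 2/(-⅕*(-4) - 5) = -2 - 2/(⅘ - 5) = -2 - 2/(-21/5) = -2 - 2*(-5/21) = -2 + 10/21 = -32/21)
55*(((26 + 11) - 12) + u(-11)) = 55*(((26 + 11) - 12) - 32/21) = 55*((37 - 12) - 32/21) = 55*(25 - 32/21) = 55*(493/21) = 27115/21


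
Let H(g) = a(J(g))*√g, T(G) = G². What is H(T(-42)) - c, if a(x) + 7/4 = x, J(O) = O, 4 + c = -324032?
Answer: 796101/2 ≈ 3.9805e+5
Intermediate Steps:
c = -324036 (c = -4 - 324032 = -324036)
a(x) = -7/4 + x
H(g) = √g*(-7/4 + g) (H(g) = (-7/4 + g)*√g = √g*(-7/4 + g))
H(T(-42)) - c = √((-42)²)*(-7/4 + (-42)²) - 1*(-324036) = √1764*(-7/4 + 1764) + 324036 = 42*(7049/4) + 324036 = 148029/2 + 324036 = 796101/2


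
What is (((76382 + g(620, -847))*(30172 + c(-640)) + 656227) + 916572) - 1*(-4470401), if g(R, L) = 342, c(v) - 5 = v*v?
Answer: 33747493748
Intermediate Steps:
c(v) = 5 + v² (c(v) = 5 + v*v = 5 + v²)
(((76382 + g(620, -847))*(30172 + c(-640)) + 656227) + 916572) - 1*(-4470401) = (((76382 + 342)*(30172 + (5 + (-640)²)) + 656227) + 916572) - 1*(-4470401) = ((76724*(30172 + (5 + 409600)) + 656227) + 916572) + 4470401 = ((76724*(30172 + 409605) + 656227) + 916572) + 4470401 = ((76724*439777 + 656227) + 916572) + 4470401 = ((33741450548 + 656227) + 916572) + 4470401 = (33742106775 + 916572) + 4470401 = 33743023347 + 4470401 = 33747493748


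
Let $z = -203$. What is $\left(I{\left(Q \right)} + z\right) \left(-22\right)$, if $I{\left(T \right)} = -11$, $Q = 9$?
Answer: $4708$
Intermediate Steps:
$\left(I{\left(Q \right)} + z\right) \left(-22\right) = \left(-11 - 203\right) \left(-22\right) = \left(-214\right) \left(-22\right) = 4708$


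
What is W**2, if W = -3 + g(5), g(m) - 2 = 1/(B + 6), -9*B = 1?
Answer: 1936/2809 ≈ 0.68921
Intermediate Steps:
B = -1/9 (B = -1/9*1 = -1/9 ≈ -0.11111)
g(m) = 115/53 (g(m) = 2 + 1/(-1/9 + 6) = 2 + 1/(53/9) = 2 + 9/53 = 115/53)
W = -44/53 (W = -3 + 115/53 = -44/53 ≈ -0.83019)
W**2 = (-44/53)**2 = 1936/2809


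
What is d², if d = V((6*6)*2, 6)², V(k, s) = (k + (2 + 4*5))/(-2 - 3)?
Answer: 78074896/625 ≈ 1.2492e+5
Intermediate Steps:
V(k, s) = -22/5 - k/5 (V(k, s) = (k + (2 + 20))/(-5) = (k + 22)*(-⅕) = (22 + k)*(-⅕) = -22/5 - k/5)
d = 8836/25 (d = (-22/5 - 6*6*2/5)² = (-22/5 - 36*2/5)² = (-22/5 - ⅕*72)² = (-22/5 - 72/5)² = (-94/5)² = 8836/25 ≈ 353.44)
d² = (8836/25)² = 78074896/625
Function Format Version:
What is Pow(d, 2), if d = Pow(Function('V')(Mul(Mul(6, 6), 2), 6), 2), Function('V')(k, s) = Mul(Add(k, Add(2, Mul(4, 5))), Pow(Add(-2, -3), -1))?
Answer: Rational(78074896, 625) ≈ 1.2492e+5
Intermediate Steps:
Function('V')(k, s) = Add(Rational(-22, 5), Mul(Rational(-1, 5), k)) (Function('V')(k, s) = Mul(Add(k, Add(2, 20)), Pow(-5, -1)) = Mul(Add(k, 22), Rational(-1, 5)) = Mul(Add(22, k), Rational(-1, 5)) = Add(Rational(-22, 5), Mul(Rational(-1, 5), k)))
d = Rational(8836, 25) (d = Pow(Add(Rational(-22, 5), Mul(Rational(-1, 5), Mul(Mul(6, 6), 2))), 2) = Pow(Add(Rational(-22, 5), Mul(Rational(-1, 5), Mul(36, 2))), 2) = Pow(Add(Rational(-22, 5), Mul(Rational(-1, 5), 72)), 2) = Pow(Add(Rational(-22, 5), Rational(-72, 5)), 2) = Pow(Rational(-94, 5), 2) = Rational(8836, 25) ≈ 353.44)
Pow(d, 2) = Pow(Rational(8836, 25), 2) = Rational(78074896, 625)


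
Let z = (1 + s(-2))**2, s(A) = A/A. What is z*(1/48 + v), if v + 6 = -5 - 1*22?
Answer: -1583/12 ≈ -131.92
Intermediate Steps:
v = -33 (v = -6 + (-5 - 1*22) = -6 + (-5 - 22) = -6 - 27 = -33)
s(A) = 1
z = 4 (z = (1 + 1)**2 = 2**2 = 4)
z*(1/48 + v) = 4*(1/48 - 33) = 4*(-1583/48) = -1583/12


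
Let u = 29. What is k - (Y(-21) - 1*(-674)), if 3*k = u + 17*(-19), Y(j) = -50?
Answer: -722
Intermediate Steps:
k = -98 (k = (29 + 17*(-19))/3 = (29 - 323)/3 = (1/3)*(-294) = -98)
k - (Y(-21) - 1*(-674)) = -98 - (-50 - 1*(-674)) = -98 - (-50 + 674) = -98 - 1*624 = -98 - 624 = -722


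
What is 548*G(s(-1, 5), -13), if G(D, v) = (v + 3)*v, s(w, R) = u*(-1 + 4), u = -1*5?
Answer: 71240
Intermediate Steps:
u = -5
s(w, R) = -15 (s(w, R) = -5*(-1 + 4) = -5*3 = -15)
G(D, v) = v*(3 + v) (G(D, v) = (3 + v)*v = v*(3 + v))
548*G(s(-1, 5), -13) = 548*(-13*(3 - 13)) = 548*(-13*(-10)) = 548*130 = 71240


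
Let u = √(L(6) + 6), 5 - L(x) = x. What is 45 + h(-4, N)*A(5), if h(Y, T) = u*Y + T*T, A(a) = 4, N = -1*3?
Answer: 81 - 16*√5 ≈ 45.223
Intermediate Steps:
N = -3
L(x) = 5 - x
u = √5 (u = √((5 - 1*6) + 6) = √((5 - 6) + 6) = √(-1 + 6) = √5 ≈ 2.2361)
h(Y, T) = T² + Y*√5 (h(Y, T) = √5*Y + T*T = Y*√5 + T² = T² + Y*√5)
45 + h(-4, N)*A(5) = 45 + ((-3)² - 4*√5)*4 = 45 + (9 - 4*√5)*4 = 45 + (36 - 16*√5) = 81 - 16*√5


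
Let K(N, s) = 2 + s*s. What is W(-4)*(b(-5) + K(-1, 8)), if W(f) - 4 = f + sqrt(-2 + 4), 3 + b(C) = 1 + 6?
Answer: 70*sqrt(2) ≈ 98.995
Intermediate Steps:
K(N, s) = 2 + s**2
b(C) = 4 (b(C) = -3 + (1 + 6) = -3 + 7 = 4)
W(f) = 4 + f + sqrt(2) (W(f) = 4 + (f + sqrt(-2 + 4)) = 4 + (f + sqrt(2)) = 4 + f + sqrt(2))
W(-4)*(b(-5) + K(-1, 8)) = (4 - 4 + sqrt(2))*(4 + (2 + 8**2)) = sqrt(2)*(4 + (2 + 64)) = sqrt(2)*(4 + 66) = sqrt(2)*70 = 70*sqrt(2)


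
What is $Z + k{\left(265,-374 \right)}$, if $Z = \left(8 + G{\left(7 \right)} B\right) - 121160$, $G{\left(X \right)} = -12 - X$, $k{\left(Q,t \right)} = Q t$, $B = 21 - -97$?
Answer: $-222504$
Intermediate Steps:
$B = 118$ ($B = 21 + 97 = 118$)
$Z = -123394$ ($Z = \left(8 + \left(-12 - 7\right) 118\right) - 121160 = \left(8 - 2242\right) - 121160 = -2234 - 121160 = -123394$)
$Z + k{\left(265,-374 \right)} = -123394 + 265 \left(-374\right) = -123394 - 99110 = -222504$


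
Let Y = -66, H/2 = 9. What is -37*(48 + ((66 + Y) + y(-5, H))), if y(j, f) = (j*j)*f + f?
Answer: -19092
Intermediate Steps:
H = 18 (H = 2*9 = 18)
y(j, f) = f + f*j² (y(j, f) = j²*f + f = f*j² + f = f + f*j²)
-37*(48 + ((66 + Y) + y(-5, H))) = -37*(48 + ((66 - 66) + 18*(1 + (-5)²))) = -37*(48 + (0 + 18*(1 + 25))) = -37*(48 + (0 + 18*26)) = -37*(48 + (0 + 468)) = -37*(48 + 468) = -37*516 = -19092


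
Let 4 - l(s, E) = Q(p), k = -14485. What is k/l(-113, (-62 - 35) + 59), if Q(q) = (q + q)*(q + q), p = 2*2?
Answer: 2897/12 ≈ 241.42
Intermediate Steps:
p = 4
Q(q) = 4*q² (Q(q) = (2*q)*(2*q) = 4*q²)
l(s, E) = -60 (l(s, E) = 4 - 4*4² = 4 - 4*16 = 4 - 1*64 = 4 - 64 = -60)
k/l(-113, (-62 - 35) + 59) = -14485/(-60) = -14485*(-1/60) = 2897/12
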